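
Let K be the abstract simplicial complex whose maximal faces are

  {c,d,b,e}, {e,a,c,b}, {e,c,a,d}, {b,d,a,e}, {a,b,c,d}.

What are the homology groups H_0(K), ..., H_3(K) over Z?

Order the vertices as a < b < c < d < e. Listing each simplex with vertices in this order, K has dimension 3 with simplices:

  0-simplices (5): a, b, c, d, e
  1-simplices (10): ab, ac, ad, ae, bc, bd, be, cd, ce, de
  2-simplices (10): abc, abd, abe, acd, ace, ade, bcd, bce, bde, cde
  3-simplices (5): abcd, abce, abde, acde, bcde

so the chain groups are C_0 ≅ Z^5, C_1 ≅ Z^10, C_2 ≅ Z^10, C_3 ≅ Z^5.

The boundary map ∂_1: C_1 → C_0 sends each edge [p,q] (with p < q) to q − p.
The resulting 5×10 matrix has rank 4, and its Smith normal form has invariant factors (1,1,1,1).

∂_2: C_2 → C_1 maps a triangle to the signed sum of its edges. For instance
  ∂acd = cd − ad + ac,
  ∂bcd = cd − bd + bc.
As a 10×10 matrix over Z this has rank 6, with invariant factors (1,1,1,1,1,1).

The boundary map ∂_3: C_3 → C_2 sends each 3-simplex σ to the alternating sum Σ_i (−1)^i (σ with its i-th vertex removed). For instance
  ∂abcd = bcd − acd + abd − abc,
  ∂abce = bce − ace + abe − abc.
The 10×5 boundary matrix has rank 4 and Smith normal form diag(1,1,1,1).

Reading off H_k = ker ∂_k / im ∂_{k+1}:

  H_0: rank C_0 − rank ∂_1 = 5 − 4 = 1, and the invariant factors of ∂_1 are all 1, so H_0 ≅ Z.
  H_1: rank ker ∂_1 − rank ∂_2 = (10 − 4) − 6 = 0, and the invariant factors of ∂_2 are all 1, so H_1 ≅ 0.
  H_2: rank ker ∂_2 − rank ∂_3 = (10 − 6) − 4 = 0, and the invariant factors of ∂_3 are all 1, so H_2 ≅ 0.
  H_3: rank ker ∂_3 − rank ∂_4 = (5 − 4) − 0 = 1, and there is no ∂_4, so H_3 ≅ Z.

H_0 = Z,  H_1 = 0,  H_2 = 0,  H_3 = Z.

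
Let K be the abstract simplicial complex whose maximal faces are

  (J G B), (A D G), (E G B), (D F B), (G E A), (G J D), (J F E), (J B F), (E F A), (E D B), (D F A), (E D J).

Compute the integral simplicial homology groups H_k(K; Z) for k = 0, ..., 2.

H_0 = Z,  H_1 = Z/2,  H_2 = 0.

We work with the vertex ordering A < B < D < E < F < G < J. The simplices of K, each written with vertices in increasing order, are:

  0-simplices (7): A, B, D, E, F, G, J
  1-simplices (18): AD, AE, AF, AG, BD, BE, BF, BG, BJ, DE, DF, DG, DJ, EF, EG, EJ, FJ, GJ
  2-simplices (12): ADF, ADG, AEF, AEG, BDE, BDF, BEG, BFJ, BGJ, DEJ, DGJ, EFJ

Hence C_0 ≅ Z^7, C_1 ≅ Z^18, C_2 ≅ Z^12.

Boundary ∂_1: C_1 → C_0 maps an edge to its endpoints' difference, ∂[p,q] = q − p.
The 7×18 boundary matrix has rank 6 and Smith normal form diag(1,1,1,1,1,1).

Boundary ∂_2: C_2 → C_1 sends each 2-simplex [p,q,r] to [q,r] − [p,r] + [p,q]. For instance
  ∂ADG = DG − AG + AD,
  ∂BDE = DE − BE + BD.
The 18×12 boundary matrix has rank 12 and Smith normal form diag(1,1,1,1,1,1,1,1,1,1,1,2).

Reading off H_k = ker ∂_k / im ∂_{k+1}:

  H_0: rank C_0 − rank ∂_1 = 7 − 6 = 1, and the invariant factors of ∂_1 are all 1, so H_0 = Z.
  H_1: rank ker ∂_1 − rank ∂_2 = (18 − 6) − 12 = 0, and ∂_2 has invariant factor 2 > 1, so H_1 = Z/2.
  H_2: rank ker ∂_2 − rank ∂_3 = (12 − 12) − 0 = 0, and there is no ∂_3, so H_2 = 0.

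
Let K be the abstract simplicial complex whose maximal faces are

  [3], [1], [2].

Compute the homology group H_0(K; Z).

H_0 = Z^3.

K has 3 vertices.
rank ∂_0 = 0, rank ∂_1 = 0 ⇒ b_0 = 3 − 0 − 0 = 3. So H_0 ≅ Z^3.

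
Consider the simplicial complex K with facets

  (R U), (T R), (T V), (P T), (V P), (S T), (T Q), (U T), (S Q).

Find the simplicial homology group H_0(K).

H_0 = Z.

We work with the vertex ordering P < Q < R < S < T < U < V. The simplices of K, each written with vertices in increasing order, are:

  0-simplices (7): P, Q, R, S, T, U, V
  1-simplices (9): PT, PV, QS, QT, RT, RU, ST, TU, TV

giving chain groups C_0 ≅ Z^7, C_1 ≅ Z^9.

The boundary map ∂_1: C_1 → C_0 is given by ∂[p,q] = [q] − [p].
The 7×9 boundary matrix has rank 6 and Smith normal form diag(1,1,1,1,1,1).

Reading off H_k = ker ∂_k / im ∂_{k+1}:

  H_0: rank C_0 − rank ∂_1 = 7 − 6 = 1, and the invariant factors of ∂_1 are all 1, so H_0 = Z.

(K is a triangulation of a wedge of 3 circles.)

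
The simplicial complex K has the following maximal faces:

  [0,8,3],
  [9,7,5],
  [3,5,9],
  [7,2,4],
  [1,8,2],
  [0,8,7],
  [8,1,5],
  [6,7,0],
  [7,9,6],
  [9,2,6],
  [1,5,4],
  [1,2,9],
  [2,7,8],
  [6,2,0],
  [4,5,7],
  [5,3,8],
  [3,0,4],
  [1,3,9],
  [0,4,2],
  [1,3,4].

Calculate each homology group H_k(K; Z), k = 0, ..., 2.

H_0 ≅ Z,  H_1 ≅ Z ⊕ Z/2,  H_2 = 0.

Take the total order 0 < 1 < 2 < 3 < 4 < 5 < 6 < 7 < 8 < 9 on the vertex set. Then K (dimension 2) consists of the simplices:

  0-simplices (10): [0], [1], [2], [3], [4], [5], [6], [7], [8], [9]
  1-simplices (30): (30 of them)
  2-simplices (20): (20 of them)

giving chain groups C_0 ≅ Z^10, C_1 ≅ Z^30, C_2 ≅ Z^20.

The boundary map ∂_1: C_1 → C_0 maps an edge to its endpoints' difference, ∂[p,q] = q − p. For instance
  ∂[0,6] = [6] − [0].
As a 10×30 matrix over Z this has rank 9, with invariant factors (1,1,1,1,1,1,1,1,1).

∂_2: C_2 → C_1 acts by ∂[p,q,r] = [q,r] − [p,r] + [p,q]. For instance
  ∂[0,6,7] = [6,7] − [0,7] + [0,6],
  ∂[1,2,8] = [2,8] − [1,8] + [1,2].
This gives a 30×20 integer matrix of rank 20; reducing to Smith normal form yields diagonal entries (1,1,1,1,1,1,1,1,1,1,1,1,1,1,1,1,1,1,1,2).

Reading off H_k = ker ∂_k / im ∂_{k+1}:

  H_0: rank C_0 − rank ∂_1 = 10 − 9 = 1, and the invariant factors of ∂_1 are all 1, so H_0 = Z.
  H_1: rank ker ∂_1 − rank ∂_2 = (30 − 9) − 20 = 1, and ∂_2 has invariant factor 2 > 1, so H_1 = Z ⊕ Z/2.
  H_2: rank ker ∂_2 − rank ∂_3 = (20 − 20) − 0 = 0, and there is no ∂_3, so H_2 = 0.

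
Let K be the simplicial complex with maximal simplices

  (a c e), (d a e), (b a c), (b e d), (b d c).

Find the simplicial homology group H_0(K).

Fix the vertex order a < b < c < d < e and write every simplex with vertices in increasing order. Then dim K = 2 and the simplices of K are:

  0-simplices (5): a, b, c, d, e
  1-simplices (10): ab, ac, ad, ae, bc, bd, be, cd, ce, de
  2-simplices (5): abc, ace, ade, bcd, bde

Hence C_0 ≅ Z^5, C_1 ≅ Z^10, C_2 ≅ Z^5.

∂_1: C_1 → C_0 is given by ∂[p,q] = [q] − [p].
This gives a 5×10 integer matrix of rank 4; reducing to Smith normal form yields diagonal entries (1,1,1,1).

Boundary ∂_2: C_2 → C_1 acts by ∂[p,q,r] = [q,r] − [p,r] + [p,q]. For instance
  ∂abc = bc − ac + ab,
  ∂bde = de − be + bd.
This gives a 10×5 integer matrix of rank 5; reducing to Smith normal form yields diagonal entries (1,1,1,1,1).

Computing H_k = (kernel of ∂_k) / (image of ∂_{k+1}):

  H_0: rank C_0 − rank ∂_1 = 5 − 4 = 1, and the invariant factors of ∂_1 are all 1, so H_0 ≅ Z.

(K is a triangulation of the Möbius band.)

H_0 = Z.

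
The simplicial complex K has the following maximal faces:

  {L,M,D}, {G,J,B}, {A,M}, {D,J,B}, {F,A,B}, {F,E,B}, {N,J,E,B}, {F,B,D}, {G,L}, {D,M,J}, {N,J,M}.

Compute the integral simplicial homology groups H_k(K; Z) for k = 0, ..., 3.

We work with the vertex ordering A < B < D < E < F < G < J < L < M < N. The simplices of K, each written with vertices in increasing order, are:

  0-simplices (10): A, B, D, E, F, G, J, L, M, N
  1-simplices (22): AB, AF, AM, BD, BE, BF, BG, BJ, BN, DF, DJ, DL, DM, EF, EJ, EN, GJ, GL, JM, JN, LM, MN
  2-simplices (12): ABF, BDF, BDJ, BEF, BEJ, BEN, BGJ, BJN, DJM, DLM, EJN, JMN
  3-simplices (1): BEJN

Hence C_0 ≅ Z^10, C_1 ≅ Z^22, C_2 ≅ Z^12, C_3 ≅ Z^1.

∂_1: C_1 → C_0 sends each edge [p,q] (with p < q) to q − p.
The 10×22 boundary matrix has rank 9 and Smith normal form diag(1,1,1,1,1,1,1,1,1).

∂_2: C_2 → C_1 maps a triangle to the signed sum of its edges. For instance
  ∂EJN = JN − EN + EJ,
  ∂BDF = DF − BF + BD.
The resulting 22×12 matrix has rank 11, and its Smith normal form has invariant factors (1,1,1,1,1,1,1,1,1,1,1).

∂_3: C_3 → C_2 sends each 3-simplex σ to the alternating sum Σ_i (−1)^i (σ with its i-th vertex removed). For instance
  ∂BEJN = EJN − BJN + BEN − BEJ.
As a 12×1 matrix over Z this has rank 1, with invariant factors (1).

From H_k ≅ ker(∂_k) / im(∂_{k+1}) we obtain:

  H_0: rank C_0 − rank ∂_1 = 10 − 9 = 1, and the invariant factors of ∂_1 are all 1, so H_0 = Z.
  H_1: rank ker ∂_1 − rank ∂_2 = (22 − 9) − 11 = 2, and the invariant factors of ∂_2 are all 1, so H_1 = Z^2.
  H_2: rank ker ∂_2 − rank ∂_3 = (12 − 11) − 1 = 0, and the invariant factors of ∂_3 are all 1, so H_2 = 0.
  H_3: rank ker ∂_3 − rank ∂_4 = (1 − 1) − 0 = 0, and there is no ∂_4, so H_3 = 0.

As a check, the Euler characteristic is 10 − 22 + 12 − 1 = -1, which agrees with 1 − 2 + 0 − 0 = -1.

H_0 ≅ Z,  H_1 ≅ Z^2,  H_2 = 0,  H_3 = 0.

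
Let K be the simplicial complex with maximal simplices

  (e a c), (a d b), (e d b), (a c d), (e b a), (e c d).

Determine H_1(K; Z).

H_1 = 0.

K has 5 vertices, 9 edges, 6 triangles.
rank ∂_1 = 4, rank ∂_2 = 5 ⇒ b_1 = 9 − 4 − 5 = 0; all invariant factors of ∂_2 are 1 so no torsion. So H_1 = 0.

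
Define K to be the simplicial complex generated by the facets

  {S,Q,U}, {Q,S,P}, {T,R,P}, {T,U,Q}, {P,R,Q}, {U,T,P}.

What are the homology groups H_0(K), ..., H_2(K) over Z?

H_0 = Z,  H_1 = Z,  H_2 = 0.

Take the total order P < Q < R < S < T < U on the vertex set. Then K (dimension 2) consists of the simplices:

  0-simplices (6): P, Q, R, S, T, U
  1-simplices (12): PQ, PR, PS, PT, PU, QR, QS, QT, QU, RT, SU, TU
  2-simplices (6): PQR, PQS, PRT, PTU, QSU, QTU

giving chain groups C_0 ≅ Z^6, C_1 ≅ Z^12, C_2 ≅ Z^6.

∂_1: C_1 → C_0 sends each edge [p,q] (with p < q) to q − p. For instance
  ∂PU = U − P.
This gives a 6×12 integer matrix of rank 5; reducing to Smith normal form yields diagonal entries (1,1,1,1,1).

Boundary ∂_2: C_2 → C_1 maps a triangle to the signed sum of its edges. For instance
  ∂PQR = QR − PR + PQ,
  ∂PTU = TU − PU + PT.
The resulting 12×6 matrix has rank 6, and its Smith normal form has invariant factors (1,1,1,1,1,1).

Now H_k = ker ∂_k / im ∂_{k+1}, so:

  H_0: rank C_0 − rank ∂_1 = 6 − 5 = 1, and the invariant factors of ∂_1 are all 1, so H_0 = Z.
  H_1: rank ker ∂_1 − rank ∂_2 = (12 − 5) − 6 = 1, and the invariant factors of ∂_2 are all 1, so H_1 = Z.
  H_2: rank ker ∂_2 − rank ∂_3 = (6 − 6) − 0 = 0, and there is no ∂_3, so H_2 = 0.

As a check, the Euler characteristic is 6 − 12 + 6 = 0, which agrees with 1 − 1 + 0 = 0.
(K is a triangulation of the cylinder S^1 x I.)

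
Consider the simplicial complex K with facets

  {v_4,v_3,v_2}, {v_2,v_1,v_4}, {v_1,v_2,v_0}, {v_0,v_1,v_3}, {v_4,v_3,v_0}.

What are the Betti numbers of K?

We work with the vertex ordering v_0 < v_1 < v_2 < v_3 < v_4. The simplices of K, each written with vertices in increasing order, are:

  0-simplices (5): [v_0], [v_1], [v_2], [v_3], [v_4]
  1-simplices (10): [v_0,v_1], [v_0,v_2], [v_0,v_3], [v_0,v_4], [v_1,v_2], [v_1,v_3], [v_1,v_4], [v_2,v_3], [v_2,v_4], [v_3,v_4]
  2-simplices (5): [v_0,v_1,v_2], [v_0,v_1,v_3], [v_0,v_3,v_4], [v_1,v_2,v_4], [v_2,v_3,v_4]

Hence C_0 ≅ Z^5, C_1 ≅ Z^10, C_2 ≅ Z^5.

∂_1: C_1 → C_0 sends each edge [p,q] (with p < q) to q − p.
The 5×10 boundary matrix has rank 4 and Smith normal form diag(1,1,1,1).

The boundary map ∂_2: C_2 → C_1 acts by ∂[p,q,r] = [q,r] − [p,r] + [p,q]. For instance
  ∂[v_0,v_1,v_3] = [v_1,v_3] − [v_0,v_3] + [v_0,v_1],
  ∂[v_1,v_2,v_4] = [v_2,v_4] − [v_1,v_4] + [v_1,v_2].
This gives a 10×5 integer matrix of rank 5; reducing to Smith normal form yields diagonal entries (1,1,1,1,1).

Reading off H_k = ker ∂_k / im ∂_{k+1}:

  H_0: rank C_0 − rank ∂_1 = 5 − 4 = 1, and the invariant factors of ∂_1 are all 1, so H_0 ≅ Z.
  H_1: rank ker ∂_1 − rank ∂_2 = (10 − 4) − 5 = 1, and the invariant factors of ∂_2 are all 1, so H_1 ≅ Z.
  H_2: rank ker ∂_2 − rank ∂_3 = (5 − 5) − 0 = 0, and there is no ∂_3, so H_2 ≅ 0.

Hence the Betti numbers are b_0 = 1, b_1 = 1, b_2 = 0.

b_0 = 1, b_1 = 1, b_2 = 0.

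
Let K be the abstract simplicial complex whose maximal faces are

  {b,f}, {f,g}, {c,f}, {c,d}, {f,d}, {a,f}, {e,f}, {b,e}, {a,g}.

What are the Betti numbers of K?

b_0 = 1, b_1 = 3.

K has 7 vertices, 9 edges.
rank ∂_0 = 0, rank ∂_1 = 6 ⇒ b_0 = 7 − 0 − 6 = 1; all invariant factors of ∂_1 are 1 so no torsion. So H_0 ≅ Z.
rank ∂_1 = 6, rank ∂_2 = 0 ⇒ b_1 = 9 − 6 − 0 = 3. So H_1 ≅ Z^3.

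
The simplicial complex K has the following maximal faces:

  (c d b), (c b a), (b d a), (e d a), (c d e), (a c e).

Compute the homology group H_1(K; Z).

H_1 ≅ 0.

K has 5 vertices, 9 edges, 6 triangles.
rank ∂_1 = 4, rank ∂_2 = 5 ⇒ b_1 = 9 − 4 − 5 = 0; all invariant factors of ∂_2 are 1 so no torsion. So H_1 ≅ 0.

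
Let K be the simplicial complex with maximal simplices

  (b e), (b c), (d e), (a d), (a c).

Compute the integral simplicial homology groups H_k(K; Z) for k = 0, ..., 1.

H_0 ≅ Z,  H_1 ≅ Z.

K has 5 vertices, 5 edges.
rank ∂_0 = 0, rank ∂_1 = 4 ⇒ b_0 = 5 − 0 − 4 = 1; all invariant factors of ∂_1 are 1 so no torsion. So H_0 ≅ Z.
rank ∂_1 = 4, rank ∂_2 = 0 ⇒ b_1 = 5 − 4 − 0 = 1. So H_1 ≅ Z.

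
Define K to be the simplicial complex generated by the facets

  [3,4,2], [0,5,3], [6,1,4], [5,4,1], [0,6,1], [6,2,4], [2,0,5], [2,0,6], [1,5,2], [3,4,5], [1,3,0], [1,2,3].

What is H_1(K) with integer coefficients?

Order the vertices as 0 < 1 < 2 < 3 < 4 < 5 < 6. Listing each simplex with vertices in this order, K has dimension 2 with simplices:

  0-simplices (7): [0], [1], [2], [3], [4], [5], [6]
  1-simplices (18): [0,1], [0,2], [0,3], [0,5], [0,6], [1,2], [1,3], [1,4], [1,5], [1,6], [2,3], [2,4], [2,5], [2,6], [3,4], [3,5], [4,5], [4,6]
  2-simplices (12): [0,1,3], [0,1,6], [0,2,5], [0,2,6], [0,3,5], [1,2,3], [1,2,5], [1,4,5], [1,4,6], [2,3,4], [2,4,6], [3,4,5]

so the chain groups are C_0 ≅ Z^7, C_1 ≅ Z^18, C_2 ≅ Z^12.

The boundary map ∂_1: C_1 → C_0 maps an edge to its endpoints' difference, ∂[p,q] = q − p.
This gives a 7×18 integer matrix of rank 6; reducing to Smith normal form yields diagonal entries (1,1,1,1,1,1).

The boundary map ∂_2: C_2 → C_1 acts by ∂[p,q,r] = [q,r] − [p,r] + [p,q]. For instance
  ∂[1,2,5] = [2,5] − [1,5] + [1,2],
  ∂[1,4,5] = [4,5] − [1,5] + [1,4].
The 18×12 boundary matrix has rank 12 and Smith normal form diag(1,1,1,1,1,1,1,1,1,1,1,2).

Now H_k = ker ∂_k / im ∂_{k+1}, so:

  H_1: rank ker ∂_1 − rank ∂_2 = (18 − 6) − 12 = 0, and ∂_2 has invariant factor 2 > 1, so H_1 = Z/2Z.

H_1 ≅ Z/2Z.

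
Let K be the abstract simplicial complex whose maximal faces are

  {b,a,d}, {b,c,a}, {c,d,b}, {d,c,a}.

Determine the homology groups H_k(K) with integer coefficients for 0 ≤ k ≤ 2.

H_0 = Z,  H_1 = 0,  H_2 = Z.

Order the vertices as a < b < c < d. Listing each simplex with vertices in this order, K has dimension 2 with simplices:

  0-simplices (4): a, b, c, d
  1-simplices (6): ab, ac, ad, bc, bd, cd
  2-simplices (4): abc, abd, acd, bcd

giving chain groups C_0 ≅ Z^4, C_1 ≅ Z^6, C_2 ≅ Z^4.

The boundary map ∂_1: C_1 → C_0 maps an edge to its endpoints' difference, ∂[p,q] = q − p. For instance
  ∂ad = d − a.
The resulting 4×6 matrix has rank 3, and its Smith normal form has invariant factors (1,1,1).

Boundary ∂_2: C_2 → C_1 acts by ∂[p,q,r] = [q,r] − [p,r] + [p,q]. For instance
  ∂acd = cd − ad + ac,
  ∂abc = bc − ac + ab.
This gives a 6×4 integer matrix of rank 3; reducing to Smith normal form yields diagonal entries (1,1,1).

Computing H_k = (kernel of ∂_k) / (image of ∂_{k+1}):

  H_0: rank C_0 − rank ∂_1 = 4 − 3 = 1, and the invariant factors of ∂_1 are all 1, so H_0 = Z.
  H_1: rank ker ∂_1 − rank ∂_2 = (6 − 3) − 3 = 0, and the invariant factors of ∂_2 are all 1, so H_1 = 0.
  H_2: rank ker ∂_2 − rank ∂_3 = (4 − 3) − 0 = 1, and there is no ∂_3, so H_2 = Z.

(K is a triangulation of the 2-sphere S^2.)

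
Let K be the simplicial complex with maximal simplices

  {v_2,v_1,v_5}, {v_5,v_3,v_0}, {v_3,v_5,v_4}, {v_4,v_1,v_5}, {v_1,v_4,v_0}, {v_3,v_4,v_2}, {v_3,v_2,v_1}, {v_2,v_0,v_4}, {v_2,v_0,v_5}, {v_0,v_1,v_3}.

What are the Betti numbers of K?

b_0 = 1, b_1 = 0, b_2 = 0.

Order the vertices as v_0 < v_1 < v_2 < v_3 < v_4 < v_5. Listing each simplex with vertices in this order, K has dimension 2 with simplices:

  0-simplices (6): [v_0], [v_1], [v_2], [v_3], [v_4], [v_5]
  1-simplices (15): (15 of them)
  2-simplices (10): [v_0,v_1,v_3], [v_0,v_1,v_4], [v_0,v_2,v_4], [v_0,v_2,v_5], [v_0,v_3,v_5], [v_1,v_2,v_3], [v_1,v_2,v_5], [v_1,v_4,v_5], [v_2,v_3,v_4], [v_3,v_4,v_5]

giving chain groups C_0 ≅ Z^6, C_1 ≅ Z^15, C_2 ≅ Z^10.

∂_1: C_1 → C_0 is given by ∂[p,q] = [q] − [p]. For instance
  ∂[v_1,v_3] = [v_3] − [v_1].
As a 6×15 matrix over Z this has rank 5, with invariant factors (1,1,1,1,1).

∂_2: C_2 → C_1 acts by ∂[p,q,r] = [q,r] − [p,r] + [p,q]. For instance
  ∂[v_0,v_3,v_5] = [v_3,v_5] − [v_0,v_5] + [v_0,v_3],
  ∂[v_0,v_1,v_4] = [v_1,v_4] − [v_0,v_4] + [v_0,v_1].
As a 15×10 matrix over Z this has rank 10, with invariant factors (1,1,1,1,1,1,1,1,1,2).

Reading off H_k = ker ∂_k / im ∂_{k+1}:

  H_0: rank C_0 − rank ∂_1 = 6 − 5 = 1, and the invariant factors of ∂_1 are all 1, so H_0 ≅ Z.
  H_1: rank ker ∂_1 − rank ∂_2 = (15 − 5) − 10 = 0, and ∂_2 has invariant factor 2 > 1, so H_1 ≅ Z/2Z.
  H_2: rank ker ∂_2 − rank ∂_3 = (10 − 10) − 0 = 0, and there is no ∂_3, so H_2 ≅ 0.

Hence the Betti numbers are b_0 = 1, b_1 = 0, b_2 = 0.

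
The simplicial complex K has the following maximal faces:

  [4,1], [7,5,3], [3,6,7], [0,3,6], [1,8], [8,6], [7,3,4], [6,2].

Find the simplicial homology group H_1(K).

H_1 ≅ Z.

We work with the vertex ordering 0 < 1 < 2 < 3 < 4 < 5 < 6 < 7 < 8. The simplices of K, each written with vertices in increasing order, are:

  0-simplices (9): [0], [1], [2], [3], [4], [5], [6], [7], [8]
  1-simplices (13): [0,3], [0,6], [1,4], [1,8], [2,6], [3,4], [3,5], [3,6], [3,7], [4,7], [5,7], [6,7], [6,8]
  2-simplices (4): [0,3,6], [3,4,7], [3,5,7], [3,6,7]

so the chain groups are C_0 ≅ Z^9, C_1 ≅ Z^13, C_2 ≅ Z^4.

Boundary ∂_1: C_1 → C_0 sends each edge [p,q] (with p < q) to q − p. For instance
  ∂[3,7] = [7] − [3].
As a 9×13 matrix over Z this has rank 8, with invariant factors (1,1,1,1,1,1,1,1).

∂_2: C_2 → C_1 maps a triangle to the signed sum of its edges. For instance
  ∂[3,4,7] = [4,7] − [3,7] + [3,4],
  ∂[0,3,6] = [3,6] − [0,6] + [0,3].
The resulting 13×4 matrix has rank 4, and its Smith normal form has invariant factors (1,1,1,1).

Computing H_k = (kernel of ∂_k) / (image of ∂_{k+1}):

  H_1: rank ker ∂_1 − rank ∂_2 = (13 − 8) − 4 = 1, and the invariant factors of ∂_2 are all 1, so H_1 ≅ Z.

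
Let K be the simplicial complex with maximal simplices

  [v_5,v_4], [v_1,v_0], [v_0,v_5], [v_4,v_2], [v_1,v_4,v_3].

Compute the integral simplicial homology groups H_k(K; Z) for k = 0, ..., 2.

H_0 ≅ Z,  H_1 ≅ Z,  H_2 = 0.

We work with the vertex ordering v_0 < v_1 < v_2 < v_3 < v_4 < v_5. The simplices of K, each written with vertices in increasing order, are:

  0-simplices (6): [v_0], [v_1], [v_2], [v_3], [v_4], [v_5]
  1-simplices (7): [v_0,v_1], [v_0,v_5], [v_1,v_3], [v_1,v_4], [v_2,v_4], [v_3,v_4], [v_4,v_5]
  2-simplices (1): [v_1,v_3,v_4]

so the chain groups are C_0 ≅ Z^6, C_1 ≅ Z^7, C_2 ≅ Z^1.

Boundary ∂_1: C_1 → C_0 is given by ∂[p,q] = [q] − [p]. For instance
  ∂[v_0,v_5] = [v_5] − [v_0].
The 6×7 boundary matrix has rank 5 and Smith normal form diag(1,1,1,1,1).

Boundary ∂_2: C_2 → C_1 acts by ∂[p,q,r] = [q,r] − [p,r] + [p,q]. For instance
  ∂[v_1,v_3,v_4] = [v_3,v_4] − [v_1,v_4] + [v_1,v_3].
As a 7×1 matrix over Z this has rank 1, with invariant factors (1).

From H_k ≅ ker(∂_k) / im(∂_{k+1}) we obtain:

  H_0: rank C_0 − rank ∂_1 = 6 − 5 = 1, and the invariant factors of ∂_1 are all 1, so H_0 = Z.
  H_1: rank ker ∂_1 − rank ∂_2 = (7 − 5) − 1 = 1, and the invariant factors of ∂_2 are all 1, so H_1 = Z.
  H_2: rank ker ∂_2 − rank ∂_3 = (1 − 1) − 0 = 0, and there is no ∂_3, so H_2 = 0.

As a check, the Euler characteristic is 6 − 7 + 1 = 0, which agrees with 1 − 1 + 0 = 0.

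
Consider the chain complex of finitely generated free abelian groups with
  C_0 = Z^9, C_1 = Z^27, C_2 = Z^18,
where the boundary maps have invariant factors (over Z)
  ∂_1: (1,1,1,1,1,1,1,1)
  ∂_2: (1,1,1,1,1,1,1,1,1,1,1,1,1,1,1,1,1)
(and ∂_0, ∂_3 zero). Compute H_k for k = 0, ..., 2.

H_0: b_0 = 9 − 0 − 8 = 1; torsion from ∂_1 factors > 1: none. So H_0 = Z.
H_1: b_1 = 27 − 8 − 17 = 2; torsion from ∂_2 factors > 1: none. So H_1 = Z^2.
H_2: b_2 = 18 − 17 − 0 = 1; torsion from ∂_3 factors > 1: none. So H_2 = Z.

H_0 = Z,  H_1 = Z^2,  H_2 = Z.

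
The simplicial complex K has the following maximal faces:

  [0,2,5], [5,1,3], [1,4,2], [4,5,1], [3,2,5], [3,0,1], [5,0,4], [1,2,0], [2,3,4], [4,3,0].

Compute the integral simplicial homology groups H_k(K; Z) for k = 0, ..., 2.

We work with the vertex ordering 0 < 1 < 2 < 3 < 4 < 5. The simplices of K, each written with vertices in increasing order, are:

  0-simplices (6): [0], [1], [2], [3], [4], [5]
  1-simplices (15): [0,1], [0,2], [0,3], [0,4], [0,5], [1,2], [1,3], [1,4], [1,5], [2,3], [2,4], [2,5], [3,4], [3,5], [4,5]
  2-simplices (10): [0,1,2], [0,1,3], [0,2,5], [0,3,4], [0,4,5], [1,2,4], [1,3,5], [1,4,5], [2,3,4], [2,3,5]

Hence C_0 ≅ Z^6, C_1 ≅ Z^15, C_2 ≅ Z^10.

The boundary map ∂_1: C_1 → C_0 is given by ∂[p,q] = [q] − [p].
The resulting 6×15 matrix has rank 5, and its Smith normal form has invariant factors (1,1,1,1,1).

The boundary map ∂_2: C_2 → C_1 acts by ∂[p,q,r] = [q,r] − [p,r] + [p,q]. For instance
  ∂[0,1,2] = [1,2] − [0,2] + [0,1],
  ∂[0,1,3] = [1,3] − [0,3] + [0,1].
The 15×10 boundary matrix has rank 10 and Smith normal form diag(1,1,1,1,1,1,1,1,1,2).

From H_k ≅ ker(∂_k) / im(∂_{k+1}) we obtain:

  H_0: rank C_0 − rank ∂_1 = 6 − 5 = 1, and the invariant factors of ∂_1 are all 1, so H_0 = Z.
  H_1: rank ker ∂_1 − rank ∂_2 = (15 − 5) − 10 = 0, and ∂_2 has invariant factor 2 > 1, so H_1 = Z/2.
  H_2: rank ker ∂_2 − rank ∂_3 = (10 − 10) − 0 = 0, and there is no ∂_3, so H_2 = 0.

(K is a triangulation of the real projective plane RP^2.)

H_0 = Z,  H_1 = Z/2,  H_2 = 0.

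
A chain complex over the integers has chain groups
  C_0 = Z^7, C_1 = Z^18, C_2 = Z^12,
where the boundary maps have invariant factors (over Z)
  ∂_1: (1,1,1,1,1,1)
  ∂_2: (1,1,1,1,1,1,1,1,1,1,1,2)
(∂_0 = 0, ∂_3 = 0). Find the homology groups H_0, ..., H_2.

H_0 = Z,  H_1 = Z/2,  H_2 = 0.

H_0: b_0 = 7 − 0 − 6 = 1; torsion from ∂_1 factors > 1: none. So H_0 = Z.
H_1: b_1 = 18 − 6 − 12 = 0; torsion from ∂_2 factors > 1: [2]. So H_1 = Z/2.
H_2: b_2 = 12 − 12 − 0 = 0; torsion from ∂_3 factors > 1: none. So H_2 = 0.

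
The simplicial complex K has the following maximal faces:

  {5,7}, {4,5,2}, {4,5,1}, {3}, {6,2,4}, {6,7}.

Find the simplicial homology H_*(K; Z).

Take the total order 1 < 2 < 3 < 4 < 5 < 6 < 7 on the vertex set. Then K (dimension 2) consists of the simplices:

  0-simplices (7): [1], [2], [3], [4], [5], [6], [7]
  1-simplices (9): [1,4], [1,5], [2,4], [2,5], [2,6], [4,5], [4,6], [5,7], [6,7]
  2-simplices (3): [1,4,5], [2,4,5], [2,4,6]

so the chain groups are C_0 ≅ Z^7, C_1 ≅ Z^9, C_2 ≅ Z^3.

∂_1: C_1 → C_0 maps an edge to its endpoints' difference, ∂[p,q] = q − p.
As a 7×9 matrix over Z this has rank 5, with invariant factors (1,1,1,1,1).

Boundary ∂_2: C_2 → C_1 sends each 2-simplex [p,q,r] to [q,r] − [p,r] + [p,q]. For instance
  ∂[2,4,5] = [4,5] − [2,5] + [2,4],
  ∂[2,4,6] = [4,6] − [2,6] + [2,4].
The 9×3 boundary matrix has rank 3 and Smith normal form diag(1,1,1).

Now H_k = ker ∂_k / im ∂_{k+1}, so:

  H_0: rank C_0 − rank ∂_1 = 7 − 5 = 2, and the invariant factors of ∂_1 are all 1, so H_0 = Z^2.
  H_1: rank ker ∂_1 − rank ∂_2 = (9 − 5) − 3 = 1, and the invariant factors of ∂_2 are all 1, so H_1 = Z.
  H_2: rank ker ∂_2 − rank ∂_3 = (3 − 3) − 0 = 0, and there is no ∂_3, so H_2 = 0.

As a check, the Euler characteristic is 7 − 9 + 3 = 1, which agrees with 2 − 1 + 0 = 1.

H_0 ≅ Z^2,  H_1 ≅ Z,  H_2 = 0.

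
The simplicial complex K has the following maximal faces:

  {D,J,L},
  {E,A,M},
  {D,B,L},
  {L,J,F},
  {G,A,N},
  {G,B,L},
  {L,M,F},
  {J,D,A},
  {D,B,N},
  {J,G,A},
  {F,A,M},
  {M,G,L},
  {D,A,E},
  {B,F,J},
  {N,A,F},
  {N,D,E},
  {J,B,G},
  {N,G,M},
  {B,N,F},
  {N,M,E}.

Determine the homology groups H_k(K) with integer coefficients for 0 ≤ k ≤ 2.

H_0 = Z,  H_1 = Z ⊕ Z/2,  H_2 = 0.

Take the total order A < B < D < E < F < G < J < L < M < N on the vertex set. Then K (dimension 2) consists of the simplices:

  0-simplices (10): A, B, D, E, F, G, J, L, M, N
  1-simplices (30): AD, AE, AF, AG, AJ, AM, AN, BD, BF, BG, BJ, BL, BN, DE, DJ, DL, DN, EM, EN, FJ, FL, FM, FN, GJ, GL, GM, GN, JL, LM, MN
  2-simplices (20): ADE, ADJ, AEM, AFM, AFN, AGJ, AGN, BDL, BDN, BFJ, BFN, BGJ, BGL, DEN, DJL, EMN, FJL, FLM, GLM, GMN

Hence C_0 ≅ Z^10, C_1 ≅ Z^30, C_2 ≅ Z^20.

∂_1: C_1 → C_0 is given by ∂[p,q] = [q] − [p]. For instance
  ∂DE = E − D.
The resulting 10×30 matrix has rank 9, and its Smith normal form has invariant factors (1,1,1,1,1,1,1,1,1).

∂_2: C_2 → C_1 sends each 2-simplex [p,q,r] to [q,r] − [p,r] + [p,q]. For instance
  ∂GLM = LM − GM + GL,
  ∂BDN = DN − BN + BD.
This gives a 30×20 integer matrix of rank 20; reducing to Smith normal form yields diagonal entries (1,1,1,1,1,1,1,1,1,1,1,1,1,1,1,1,1,1,1,2).

Reading off H_k = ker ∂_k / im ∂_{k+1}:

  H_0: rank C_0 − rank ∂_1 = 10 − 9 = 1, and the invariant factors of ∂_1 are all 1, so H_0 = Z.
  H_1: rank ker ∂_1 − rank ∂_2 = (30 − 9) − 20 = 1, and ∂_2 has invariant factor 2 > 1, so H_1 = Z ⊕ Z/2.
  H_2: rank ker ∂_2 − rank ∂_3 = (20 − 20) − 0 = 0, and there is no ∂_3, so H_2 = 0.

As a check, the Euler characteristic is 10 − 30 + 20 = 0, which agrees with 1 − 1 + 0 = 0.
(K is a triangulation of the Klein bottle.)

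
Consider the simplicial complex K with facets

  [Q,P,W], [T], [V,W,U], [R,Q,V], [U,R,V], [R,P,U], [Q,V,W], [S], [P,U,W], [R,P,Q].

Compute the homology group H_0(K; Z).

Fix the vertex order P < Q < R < S < T < U < V < W and write every simplex with vertices in increasing order. Then dim K = 2 and the simplices of K are:

  0-simplices (8): P, Q, R, S, T, U, V, W
  1-simplices (12): PQ, PR, PU, PW, QR, QV, QW, RU, RV, UV, UW, VW
  2-simplices (8): PQR, PQW, PRU, PUW, QRV, QVW, RUV, UVW

giving chain groups C_0 ≅ Z^8, C_1 ≅ Z^12, C_2 ≅ Z^8.

The boundary map ∂_1: C_1 → C_0 maps an edge to its endpoints' difference, ∂[p,q] = q − p. For instance
  ∂UW = W − U.
As a 8×12 matrix over Z this has rank 5, with invariant factors (1,1,1,1,1).

∂_2: C_2 → C_1 maps a triangle to the signed sum of its edges. For instance
  ∂QRV = RV − QV + QR,
  ∂QVW = VW − QW + QV.
The resulting 12×8 matrix has rank 7, and its Smith normal form has invariant factors (1,1,1,1,1,1,1).

Reading off H_k = ker ∂_k / im ∂_{k+1}:

  H_0: rank C_0 − rank ∂_1 = 8 − 5 = 3, and the invariant factors of ∂_1 are all 1, so H_0 ≅ Z^3.

(K is a triangulation of the disjoint union of the 2-sphere S^2 and a set of 2 points.)

H_0 ≅ Z^3.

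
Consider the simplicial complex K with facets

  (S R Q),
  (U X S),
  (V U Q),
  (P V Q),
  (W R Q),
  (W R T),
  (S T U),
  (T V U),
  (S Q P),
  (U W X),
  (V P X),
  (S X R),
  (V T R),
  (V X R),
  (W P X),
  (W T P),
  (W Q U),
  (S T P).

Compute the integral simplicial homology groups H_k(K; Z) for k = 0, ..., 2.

H_0 = Z,  H_1 = Z^2,  H_2 = Z.

We work with the vertex ordering P < Q < R < S < T < U < V < W < X. The simplices of K, each written with vertices in increasing order, are:

  0-simplices (9): P, Q, R, S, T, U, V, W, X
  1-simplices (27): PQ, PS, PT, PV, PW, PX, QR, QS, QU, QV, QW, RS, RT, RV, RW, RX, ST, SU, SX, TU, TV, TW, UV, UW, UX, VX, WX
  2-simplices (18): PQS, PQV, PST, PTW, PVX, PWX, QRS, QRW, QUV, QUW, RSX, RTV, RTW, RVX, STU, SUX, TUV, UWX

giving chain groups C_0 ≅ Z^9, C_1 ≅ Z^27, C_2 ≅ Z^18.

The boundary map ∂_1: C_1 → C_0 is given by ∂[p,q] = [q] − [p]. For instance
  ∂WX = X − W.
As a 9×27 matrix over Z this has rank 8, with invariant factors (1,1,1,1,1,1,1,1).

∂_2: C_2 → C_1 maps a triangle to the signed sum of its edges. For instance
  ∂PQS = QS − PS + PQ,
  ∂RVX = VX − RX + RV.
The 27×18 boundary matrix has rank 17 and Smith normal form diag(1,1,1,1,1,1,1,1,1,1,1,1,1,1,1,1,1).

Computing H_k = (kernel of ∂_k) / (image of ∂_{k+1}):

  H_0: rank C_0 − rank ∂_1 = 9 − 8 = 1, and the invariant factors of ∂_1 are all 1, so H_0 ≅ Z.
  H_1: rank ker ∂_1 − rank ∂_2 = (27 − 8) − 17 = 2, and the invariant factors of ∂_2 are all 1, so H_1 ≅ Z^2.
  H_2: rank ker ∂_2 − rank ∂_3 = (18 − 17) − 0 = 1, and there is no ∂_3, so H_2 ≅ Z.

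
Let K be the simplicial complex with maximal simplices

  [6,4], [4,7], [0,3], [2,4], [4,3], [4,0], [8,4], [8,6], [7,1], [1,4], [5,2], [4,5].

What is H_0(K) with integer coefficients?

Order the vertices as 0 < 1 < 2 < 3 < 4 < 5 < 6 < 7 < 8. Listing each simplex with vertices in this order, K has dimension 1 with simplices:

  0-simplices (9): [0], [1], [2], [3], [4], [5], [6], [7], [8]
  1-simplices (12): [0,3], [0,4], [1,4], [1,7], [2,4], [2,5], [3,4], [4,5], [4,6], [4,7], [4,8], [6,8]

Hence C_0 ≅ Z^9, C_1 ≅ Z^12.

Boundary ∂_1: C_1 → C_0 maps an edge to its endpoints' difference, ∂[p,q] = q − p. For instance
  ∂[0,4] = [4] − [0].
As a 9×12 matrix over Z this has rank 8, with invariant factors (1,1,1,1,1,1,1,1).

Now H_k = ker ∂_k / im ∂_{k+1}, so:

  H_0: rank C_0 − rank ∂_1 = 9 − 8 = 1, and the invariant factors of ∂_1 are all 1, so H_0 = Z.

H_0 = Z.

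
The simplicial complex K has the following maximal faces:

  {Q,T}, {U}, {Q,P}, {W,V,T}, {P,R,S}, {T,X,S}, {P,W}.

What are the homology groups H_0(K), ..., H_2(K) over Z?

Fix the vertex order P < Q < R < S < T < U < V < W < X and write every simplex with vertices in increasing order. Then dim K = 2 and the simplices of K are:

  0-simplices (9): P, Q, R, S, T, U, V, W, X
  1-simplices (12): PQ, PR, PS, PW, QT, RS, ST, SX, TV, TW, TX, VW
  2-simplices (3): PRS, STX, TVW

giving chain groups C_0 ≅ Z^9, C_1 ≅ Z^12, C_2 ≅ Z^3.

Boundary ∂_1: C_1 → C_0 is given by ∂[p,q] = [q] − [p]. For instance
  ∂SX = X − S.
This gives a 9×12 integer matrix of rank 7; reducing to Smith normal form yields diagonal entries (1,1,1,1,1,1,1).

∂_2: C_2 → C_1 acts by ∂[p,q,r] = [q,r] − [p,r] + [p,q]. For instance
  ∂PRS = RS − PS + PR,
  ∂STX = TX − SX + ST.
As a 12×3 matrix over Z this has rank 3, with invariant factors (1,1,1).

Reading off H_k = ker ∂_k / im ∂_{k+1}:

  H_0: rank C_0 − rank ∂_1 = 9 − 7 = 2, and the invariant factors of ∂_1 are all 1, so H_0 ≅ Z^2.
  H_1: rank ker ∂_1 − rank ∂_2 = (12 − 7) − 3 = 2, and the invariant factors of ∂_2 are all 1, so H_1 ≅ Z^2.
  H_2: rank ker ∂_2 − rank ∂_3 = (3 − 3) − 0 = 0, and there is no ∂_3, so H_2 ≅ 0.

H_0 = Z^2,  H_1 = Z^2,  H_2 = 0.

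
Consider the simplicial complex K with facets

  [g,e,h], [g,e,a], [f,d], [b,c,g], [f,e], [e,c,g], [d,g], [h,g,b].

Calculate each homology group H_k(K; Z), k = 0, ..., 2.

H_0 = Z,  H_1 = Z,  H_2 = 0.

Fix the vertex order a < b < c < d < e < f < g < h and write every simplex with vertices in increasing order. Then dim K = 2 and the simplices of K are:

  0-simplices (8): a, b, c, d, e, f, g, h
  1-simplices (13): ae, ag, bc, bg, bh, ce, cg, df, dg, ef, eg, eh, gh
  2-simplices (5): aeg, bcg, bgh, ceg, egh

Hence C_0 ≅ Z^8, C_1 ≅ Z^13, C_2 ≅ Z^5.

∂_1: C_1 → C_0 sends each edge [p,q] (with p < q) to q − p.
As a 8×13 matrix over Z this has rank 7, with invariant factors (1,1,1,1,1,1,1).

Boundary ∂_2: C_2 → C_1 sends each 2-simplex [p,q,r] to [q,r] − [p,r] + [p,q]. For instance
  ∂bcg = cg − bg + bc,
  ∂ceg = eg − cg + ce.
The 13×5 boundary matrix has rank 5 and Smith normal form diag(1,1,1,1,1).

Reading off H_k = ker ∂_k / im ∂_{k+1}:

  H_0: rank C_0 − rank ∂_1 = 8 − 7 = 1, and the invariant factors of ∂_1 are all 1, so H_0 = Z.
  H_1: rank ker ∂_1 − rank ∂_2 = (13 − 7) − 5 = 1, and the invariant factors of ∂_2 are all 1, so H_1 = Z.
  H_2: rank ker ∂_2 − rank ∂_3 = (5 − 5) − 0 = 0, and there is no ∂_3, so H_2 = 0.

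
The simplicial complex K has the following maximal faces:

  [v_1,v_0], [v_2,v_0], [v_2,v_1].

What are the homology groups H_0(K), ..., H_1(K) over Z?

H_0 ≅ Z,  H_1 ≅ Z.

K has 3 vertices, 3 edges.
rank ∂_0 = 0, rank ∂_1 = 2 ⇒ b_0 = 3 − 0 − 2 = 1; all invariant factors of ∂_1 are 1 so no torsion. So H_0 = Z.
rank ∂_1 = 2, rank ∂_2 = 0 ⇒ b_1 = 3 − 2 − 0 = 1. So H_1 = Z.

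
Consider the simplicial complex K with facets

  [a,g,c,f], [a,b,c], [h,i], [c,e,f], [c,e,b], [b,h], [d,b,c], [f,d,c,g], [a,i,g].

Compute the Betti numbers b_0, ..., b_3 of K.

b_0 = 1, b_1 = 1, b_2 = 0, b_3 = 0.

Order the vertices as a < b < c < d < e < f < g < h < i. Listing each simplex with vertices in this order, K has dimension 3 with simplices:

  0-simplices (9): a, b, c, d, e, f, g, h, i
  1-simplices (19): ab, ac, af, ag, ai, bc, bd, be, bh, cd, ce, cf, cg, df, dg, ef, fg, gi, hi
  2-simplices (12): abc, acf, acg, afg, agi, bcd, bce, cdf, cdg, cef, cfg, dfg
  3-simplices (2): acfg, cdfg

Hence C_0 ≅ Z^9, C_1 ≅ Z^19, C_2 ≅ Z^12, C_3 ≅ Z^2.

Boundary ∂_1: C_1 → C_0 sends each edge [p,q] (with p < q) to q − p.
As a 9×19 matrix over Z this has rank 8, with invariant factors (1,1,1,1,1,1,1,1).

The boundary map ∂_2: C_2 → C_1 sends each 2-simplex [p,q,r] to [q,r] − [p,r] + [p,q]. For instance
  ∂cdf = df − cf + cd,
  ∂cdg = dg − cg + cd.
This gives a 19×12 integer matrix of rank 10; reducing to Smith normal form yields diagonal entries (1,1,1,1,1,1,1,1,1,1).

∂_3: C_3 → C_2 sends each 3-simplex σ to the alternating sum Σ_i (−1)^i (σ with its i-th vertex removed). For instance
  ∂cdfg = dfg − cfg + cdg − cdf,
  ∂acfg = cfg − afg + acg − acf.
This gives a 12×2 integer matrix of rank 2; reducing to Smith normal form yields diagonal entries (1,1).

Now H_k = ker ∂_k / im ∂_{k+1}, so:

  H_0: rank C_0 − rank ∂_1 = 9 − 8 = 1, and the invariant factors of ∂_1 are all 1, so H_0 = Z.
  H_1: rank ker ∂_1 − rank ∂_2 = (19 − 8) − 10 = 1, and the invariant factors of ∂_2 are all 1, so H_1 = Z.
  H_2: rank ker ∂_2 − rank ∂_3 = (12 − 10) − 2 = 0, and the invariant factors of ∂_3 are all 1, so H_2 = 0.
  H_3: rank ker ∂_3 − rank ∂_4 = (2 − 2) − 0 = 0, and there is no ∂_4, so H_3 = 0.

As a check, the Euler characteristic is 9 − 19 + 12 − 2 = 0, which agrees with 1 − 1 + 0 − 0 = 0.

Hence the Betti numbers are b_0 = 1, b_1 = 1, b_2 = 0, b_3 = 0.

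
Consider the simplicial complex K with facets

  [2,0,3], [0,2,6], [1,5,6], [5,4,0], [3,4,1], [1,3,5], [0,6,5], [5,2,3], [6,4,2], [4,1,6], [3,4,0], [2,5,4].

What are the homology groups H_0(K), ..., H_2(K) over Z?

Take the total order 0 < 1 < 2 < 3 < 4 < 5 < 6 on the vertex set. Then K (dimension 2) consists of the simplices:

  0-simplices (7): [0], [1], [2], [3], [4], [5], [6]
  1-simplices (18): [0,2], [0,3], [0,4], [0,5], [0,6], [1,3], [1,4], [1,5], [1,6], [2,3], [2,4], [2,5], [2,6], [3,4], [3,5], [4,5], [4,6], [5,6]
  2-simplices (12): [0,2,3], [0,2,6], [0,3,4], [0,4,5], [0,5,6], [1,3,4], [1,3,5], [1,4,6], [1,5,6], [2,3,5], [2,4,5], [2,4,6]

Hence C_0 ≅ Z^7, C_1 ≅ Z^18, C_2 ≅ Z^12.

The boundary map ∂_1: C_1 → C_0 sends each edge [p,q] (with p < q) to q − p. For instance
  ∂[2,4] = [4] − [2].
This gives a 7×18 integer matrix of rank 6; reducing to Smith normal form yields diagonal entries (1,1,1,1,1,1).

∂_2: C_2 → C_1 acts by ∂[p,q,r] = [q,r] − [p,r] + [p,q]. For instance
  ∂[2,4,5] = [4,5] − [2,5] + [2,4],
  ∂[0,4,5] = [4,5] − [0,5] + [0,4].
The resulting 18×12 matrix has rank 12, and its Smith normal form has invariant factors (1,1,1,1,1,1,1,1,1,1,1,2).

Now H_k = ker ∂_k / im ∂_{k+1}, so:

  H_0: rank C_0 − rank ∂_1 = 7 − 6 = 1, and the invariant factors of ∂_1 are all 1, so H_0 ≅ Z.
  H_1: rank ker ∂_1 − rank ∂_2 = (18 − 6) − 12 = 0, and ∂_2 has invariant factor 2 > 1, so H_1 ≅ Z/2Z.
  H_2: rank ker ∂_2 − rank ∂_3 = (12 − 12) − 0 = 0, and there is no ∂_3, so H_2 ≅ 0.

H_0 = Z,  H_1 = Z/2Z,  H_2 = 0.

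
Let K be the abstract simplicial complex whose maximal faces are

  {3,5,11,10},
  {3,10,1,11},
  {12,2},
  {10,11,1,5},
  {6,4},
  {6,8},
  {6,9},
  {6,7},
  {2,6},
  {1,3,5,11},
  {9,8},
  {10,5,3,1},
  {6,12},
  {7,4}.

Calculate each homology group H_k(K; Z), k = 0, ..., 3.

Fix the vertex order 1 < 2 < 3 < 4 < 5 < 6 < 7 < 8 < 9 < 10 < 11 < 12 and write every simplex with vertices in increasing order. Then dim K = 3 and the simplices of K are:

  0-simplices (12): [1], [2], [3], [4], [5], [6], [7], [8], [9], [10], [11], [12]
  1-simplices (19): [1,3], [1,5], [1,10], [1,11], [2,6], [2,12], [3,5], [3,10], [3,11], [4,6], [4,7], [5,10], [5,11], [6,7], [6,8], [6,9], [6,12], [8,9], [10,11]
  2-simplices (10): [1,3,5], [1,3,10], [1,3,11], [1,5,10], [1,5,11], [1,10,11], [3,5,10], [3,5,11], [3,10,11], [5,10,11]
  3-simplices (5): [1,3,5,10], [1,3,5,11], [1,3,10,11], [1,5,10,11], [3,5,10,11]

Hence C_0 ≅ Z^12, C_1 ≅ Z^19, C_2 ≅ Z^10, C_3 ≅ Z^5.

Boundary ∂_1: C_1 → C_0 maps an edge to its endpoints' difference, ∂[p,q] = q − p. For instance
  ∂[4,6] = [6] − [4].
As a 12×19 matrix over Z this has rank 10, with invariant factors (1,1,1,1,1,1,1,1,1,1).

∂_2: C_2 → C_1 maps a triangle to the signed sum of its edges. For instance
  ∂[3,5,11] = [5,11] − [3,11] + [3,5],
  ∂[5,10,11] = [10,11] − [5,11] + [5,10].
This gives a 19×10 integer matrix of rank 6; reducing to Smith normal form yields diagonal entries (1,1,1,1,1,1).

Boundary ∂_3: C_3 → C_2 sends each 3-simplex σ to the alternating sum Σ_i (−1)^i (σ with its i-th vertex removed). For instance
  ∂[1,3,10,11] = [3,10,11] − [1,10,11] + [1,3,11] − [1,3,10],
  ∂[3,5,10,11] = [5,10,11] − [3,10,11] + [3,5,11] − [3,5,10].
As a 10×5 matrix over Z this has rank 4, with invariant factors (1,1,1,1).

Reading off H_k = ker ∂_k / im ∂_{k+1}:

  H_0: rank C_0 − rank ∂_1 = 12 − 10 = 2, and the invariant factors of ∂_1 are all 1, so H_0 ≅ Z^2.
  H_1: rank ker ∂_1 − rank ∂_2 = (19 − 10) − 6 = 3, and the invariant factors of ∂_2 are all 1, so H_1 ≅ Z^3.
  H_2: rank ker ∂_2 − rank ∂_3 = (10 − 6) − 4 = 0, and the invariant factors of ∂_3 are all 1, so H_2 ≅ 0.
  H_3: rank ker ∂_3 − rank ∂_4 = (5 − 4) − 0 = 1, and there is no ∂_4, so H_3 ≅ Z.

(K is a triangulation of the disjoint union of the 3-sphere S^3 and a wedge of 3 circles.)

H_0 ≅ Z^2,  H_1 ≅ Z^3,  H_2 = 0,  H_3 ≅ Z.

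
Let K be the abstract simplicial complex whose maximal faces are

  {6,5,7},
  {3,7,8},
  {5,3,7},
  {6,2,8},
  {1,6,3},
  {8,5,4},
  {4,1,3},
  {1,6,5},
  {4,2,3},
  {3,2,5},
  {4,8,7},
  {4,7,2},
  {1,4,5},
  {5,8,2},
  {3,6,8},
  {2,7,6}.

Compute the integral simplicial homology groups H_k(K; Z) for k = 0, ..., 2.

Fix the vertex order 1 < 2 < 3 < 4 < 5 < 6 < 7 < 8 and write every simplex with vertices in increasing order. Then dim K = 2 and the simplices of K are:

  0-simplices (8): [1], [2], [3], [4], [5], [6], [7], [8]
  1-simplices (24): (24 of them)
  2-simplices (16): [1,3,4], [1,3,6], [1,4,5], [1,5,6], [2,3,4], [2,3,5], [2,4,7], [2,5,8], [2,6,7], [2,6,8], [3,5,7], [3,6,8], [3,7,8], [4,5,8], [4,7,8], [5,6,7]

so the chain groups are C_0 ≅ Z^8, C_1 ≅ Z^24, C_2 ≅ Z^16.

The boundary map ∂_1: C_1 → C_0 maps an edge to its endpoints' difference, ∂[p,q] = q − p.
The 8×24 boundary matrix has rank 7 and Smith normal form diag(1,1,1,1,1,1,1).

Boundary ∂_2: C_2 → C_1 sends each 2-simplex [p,q,r] to [q,r] − [p,r] + [p,q]. For instance
  ∂[2,6,8] = [6,8] − [2,8] + [2,6],
  ∂[4,7,8] = [7,8] − [4,8] + [4,7].
The 24×16 boundary matrix has rank 15 and Smith normal form diag(1,1,1,1,1,1,1,1,1,1,1,1,1,1,1).

Computing H_k = (kernel of ∂_k) / (image of ∂_{k+1}):

  H_0: rank C_0 − rank ∂_1 = 8 − 7 = 1, and the invariant factors of ∂_1 are all 1, so H_0 ≅ Z.
  H_1: rank ker ∂_1 − rank ∂_2 = (24 − 7) − 15 = 2, and the invariant factors of ∂_2 are all 1, so H_1 ≅ Z^2.
  H_2: rank ker ∂_2 − rank ∂_3 = (16 − 15) − 0 = 1, and there is no ∂_3, so H_2 ≅ Z.

H_0 = Z,  H_1 = Z^2,  H_2 = Z.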